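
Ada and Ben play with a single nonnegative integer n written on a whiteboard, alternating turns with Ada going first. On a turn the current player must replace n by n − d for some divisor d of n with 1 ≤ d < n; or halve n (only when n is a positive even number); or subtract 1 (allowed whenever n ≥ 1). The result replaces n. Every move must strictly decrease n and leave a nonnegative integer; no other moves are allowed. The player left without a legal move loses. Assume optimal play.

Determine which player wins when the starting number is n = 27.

Ben wins.

Positions with no move are L. A position that does have a move is losing for the player to move precisely when every available move leads to a winning position for the opponent. Fill in the labels:
n=0: no move → L
n=1: W (go to 0, an L position)
n=2: L (sole option 1(W) is W)
n=3: W (go to 2, an L position)
n=4: W (go to 2, an L position)
n=5: L (sole option 4(W) is W)
n=6: W (go to 5, an L position)
n=7: L (sole option 6(W) is W)
n=8: W (go to 7, an L position)
n=9: L (options 6(W), 8(W) are all W)
n=10: W (go to 5, an L position)
n=11: L (sole option 10(W) is W)
n=12: W (go to 9, an L position)
n=13: L (sole option 12(W) is W)
n=14: W (go to 7, an L position)
n=15: L (options 10(W), 12(W), 14(W) are all W)
n=16: W (go to 15, an L position)
n=17: L (sole option 16(W) is W)
n=18: W (go to 9, an L position)
n=19: L (sole option 18(W) is W)
n=20: W (go to 15, an L position)
n=21: L (options 14(W), 18(W), 20(W) are all W)
n=22: W (go to 11, an L position)
n=23: L (sole option 22(W) is W)
n=24: W (go to 21, an L position)
n=25: L (options 20(W), 24(W) are all W)
n=26: W (go to 13, an L position)
n=27: L (options 18(W), 24(W), 26(W) are all W)
The starting position 27 is L: whatever Ada does, the opponent receives a W position.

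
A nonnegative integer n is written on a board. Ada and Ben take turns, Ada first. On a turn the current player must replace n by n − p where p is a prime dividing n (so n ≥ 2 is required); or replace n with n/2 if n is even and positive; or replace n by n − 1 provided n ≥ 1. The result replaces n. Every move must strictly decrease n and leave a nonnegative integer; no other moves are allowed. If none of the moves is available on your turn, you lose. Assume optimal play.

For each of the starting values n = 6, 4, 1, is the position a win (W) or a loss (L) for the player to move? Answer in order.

6: W, 4: L, 1: W

Positions with no move are L. A position that does have a move is losing for the player to move precisely when every available move leads to a winning position for the opponent. Fill in the labels:
n=0: no move → L
n=1: →0(L), so W
n=2: →0(L), so W
n=3: →0(L), so W
n=4: →2(W), 3(W) — all W, so L
n=5: →0(L), so W
n=6: →4(L), so W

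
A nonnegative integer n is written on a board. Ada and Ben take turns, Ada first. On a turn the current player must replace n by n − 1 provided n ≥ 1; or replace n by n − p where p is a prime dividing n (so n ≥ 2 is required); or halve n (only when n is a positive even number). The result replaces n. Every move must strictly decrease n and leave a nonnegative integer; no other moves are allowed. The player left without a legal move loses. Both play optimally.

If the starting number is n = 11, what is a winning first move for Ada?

Use the standard recursion: the mover loses at a terminal position; elsewhere, the mover wins exactly when some move hands the opponent an L position.
n=0: no move → L
n=1: W (go to 0, an L position)
n=2: W (go to 0, an L position)
n=3: W (go to 0, an L position)
n=4: L (options 2(W), 3(W) are all W)
n=5: W (go to 0, an L position)
n=6: W (go to 4, an L position)
n=7: W (go to 0, an L position)
n=8: W (go to 4, an L position)
n=9: L (options 6(W), 8(W) are all W)
n=10: W (go to 9, an L position)
n=11: W (go to 0, an L position)
From 11, the L positions reachable in one move are: 0.

Move to 0.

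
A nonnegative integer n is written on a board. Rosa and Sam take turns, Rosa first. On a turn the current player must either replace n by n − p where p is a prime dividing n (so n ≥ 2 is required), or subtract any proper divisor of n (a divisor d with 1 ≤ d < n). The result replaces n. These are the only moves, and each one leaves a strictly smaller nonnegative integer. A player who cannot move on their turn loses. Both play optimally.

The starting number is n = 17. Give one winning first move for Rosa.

Move to 0.

Compute win/loss labels from the base case upward. A position with no move is L. Any other position is W if it can reach an L in one move, else L.
n=0: no move → L
n=1: no move → L
n=2: →0(L), so W
n=3: →0(L), so W
n=4: →2(W), 3(W) — all W, so L
n=5: →0(L), so W
n=6: →4(L), so W
n=7: →0(L), so W
n=8: →4(L), so W
n=9: →6(W), 8(W) — all W, so L
n=10: →9(L), so W
n=11: →0(L), so W
n=12: →9(L), so W
n=13: →0(L), so W
n=14: →7(W), 12(W), 13(W) — all W, so L
n=15: →14(L), so W
n=16: →14(L), so W
n=17: →0(L), so W
From 17, the L positions reachable in one move are: 0.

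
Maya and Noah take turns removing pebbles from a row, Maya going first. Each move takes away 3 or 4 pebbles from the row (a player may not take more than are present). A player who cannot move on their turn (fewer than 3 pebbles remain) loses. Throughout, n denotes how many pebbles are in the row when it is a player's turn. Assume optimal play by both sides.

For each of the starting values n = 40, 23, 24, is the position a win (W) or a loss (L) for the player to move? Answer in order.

40: W, 23: L, 24: W

Label each position W (a win for the player to move) or L (a loss). A position with no legal move is L; any other position is W exactly when some move reaches an L, and L when every move reaches a W.
n=0: no move → L
n=1: no move → L
n=2: no move → L
n=3: can move to 0, which is L ⇒ W
n=4: can move to 1, which is L ⇒ W
n=5: can move to 2, which is L ⇒ W
n=6: can move to 2, which is L ⇒ W
n=7: moves to 4(W), 3(W); every one is W ⇒ L
n=8: moves to 5(W), 4(W); every one is W ⇒ L
n=9: moves to 6(W), 5(W); every one is W ⇒ L
n=10: can move to 7, which is L ⇒ W
n=11: can move to 8, which is L ⇒ W
n=12: can move to 9, which is L ⇒ W
n=13: can move to 9, which is L ⇒ W
n=14: moves to 11(W), 10(W); every one is W ⇒ L
n=15: moves to 12(W), 11(W); every one is W ⇒ L
n=16: moves to 13(W), 12(W); every one is W ⇒ L
n=17: can move to 14, which is L ⇒ W
n=18: can move to 15, which is L ⇒ W
n=19: can move to 16, which is L ⇒ W
n=20: can move to 16, which is L ⇒ W
n=21: moves to 18(W), 17(W); every one is W ⇒ L
n=22: moves to 19(W), 18(W); every one is W ⇒ L
n=23: moves to 20(W), 19(W); every one is W ⇒ L
n=24: can move to 21, which is L ⇒ W
n=25: can move to 22, which is L ⇒ W
n=26: can move to 23, which is L ⇒ W
n=27: can move to 23, which is L ⇒ W
n=28: moves to 25(W), 24(W); every one is W ⇒ L
n=29: moves to 26(W), 25(W); every one is W ⇒ L
n=30: moves to 27(W), 26(W); every one is W ⇒ L
n=31: can move to 28, which is L ⇒ W
n=32: can move to 29, which is L ⇒ W
n=33: can move to 30, which is L ⇒ W
n=34: can move to 30, which is L ⇒ W
n=35: moves to 32(W), 31(W); every one is W ⇒ L
n=36: moves to 33(W), 32(W); every one is W ⇒ L
n=37: moves to 34(W), 33(W); every one is W ⇒ L
n=38: can move to 35, which is L ⇒ W
n=39: can move to 36, which is L ⇒ W
n=40: can move to 37, which is L ⇒ W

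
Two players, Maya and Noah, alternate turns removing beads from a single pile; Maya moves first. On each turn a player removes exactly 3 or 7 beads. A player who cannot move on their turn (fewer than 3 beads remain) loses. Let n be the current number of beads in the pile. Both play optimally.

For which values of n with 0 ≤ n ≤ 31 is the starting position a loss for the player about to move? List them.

0, 1, 2, 6, 10, 11, 12, 16, 20, 21, 22, 26, 30, 31

Build the W/L table. Terminal = L. A non-terminal position is W if it has a move to some L; otherwise it is L.
n=0: no move → L
n=1: no move → L
n=2: no move → L
n=3: reaches L-position 0 → W
n=4: reaches L-position 1 → W
n=5: reaches L-position 2 → W
n=6: only reaches 3(W), which is W → L
n=7: reaches L-position 0 → W
n=8: reaches L-position 1 → W
n=9: reaches L-position 6 → W
n=10: only reaches 7(W), 3(W), all W → L
n=11: only reaches 8(W), 4(W), all W → L
n=12: only reaches 9(W), 5(W), all W → L
n=13: reaches L-position 10 → W
n=14: reaches L-position 11 → W
n=15: reaches L-position 12 → W
n=16: only reaches 13(W), 9(W), all W → L
n=17: reaches L-position 10 → W
n=18: reaches L-position 11 → W
n=19: reaches L-position 16 → W
n=20: only reaches 17(W), 13(W), all W → L
n=21: only reaches 18(W), 14(W), all W → L
n=22: only reaches 19(W), 15(W), all W → L
n=23: reaches L-position 20 → W
n=24: reaches L-position 21 → W
n=25: reaches L-position 22 → W
n=26: only reaches 23(W), 19(W), all W → L
n=27: reaches L-position 20 → W
n=28: reaches L-position 21 → W
n=29: reaches L-position 26 → W
n=30: only reaches 27(W), 23(W), all W → L
n=31: only reaches 28(W), 24(W), all W → L
Reading off the rows marked L gives the requested list; there are 14 such values of n.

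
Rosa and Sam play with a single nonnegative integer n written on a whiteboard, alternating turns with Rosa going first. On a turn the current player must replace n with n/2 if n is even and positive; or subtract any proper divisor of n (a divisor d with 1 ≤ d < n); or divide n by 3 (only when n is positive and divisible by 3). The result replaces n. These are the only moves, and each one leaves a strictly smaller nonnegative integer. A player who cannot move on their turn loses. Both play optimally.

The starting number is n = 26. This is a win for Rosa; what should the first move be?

Move to 13.

Use the standard recursion: the mover loses at a terminal position; elsewhere, the mover wins exactly when some move hands the opponent an L position.
n=0: no move → L
n=1: no move → L
n=2: reaches L-position 1 → W
n=3: reaches L-position 1 → W
n=4: only reaches 2(W), 3(W), all W → L
n=5: reaches L-position 4 → W
n=6: reaches L-position 4 → W
n=7: only reaches 6(W), which is W → L
n=8: reaches L-position 4 → W
n=9: only reaches 3(W), 6(W), 8(W), all W → L
n=10: reaches L-position 9 → W
n=11: only reaches 10(W), which is W → L
n=12: reaches L-position 4 → W
n=13: only reaches 12(W), which is W → L
n=14: reaches L-position 7 → W
n=15: only reaches 5(W), 10(W), 12(W), 14(W), all W → L
n=16: reaches L-position 15 → W
n=17: only reaches 16(W), which is W → L
n=18: reaches L-position 9 → W
n=19: only reaches 18(W), which is W → L
n=20: reaches L-position 15 → W
n=21: reaches L-position 7 → W
n=22: reaches L-position 11 → W
n=23: only reaches 22(W), which is W → L
n=24: reaches L-position 23 → W
n=25: only reaches 20(W), 24(W), all W → L
n=26: reaches L-position 13 → W
From 26, the L positions reachable in one move are: 13, 25. Any move reaching one of these is winning.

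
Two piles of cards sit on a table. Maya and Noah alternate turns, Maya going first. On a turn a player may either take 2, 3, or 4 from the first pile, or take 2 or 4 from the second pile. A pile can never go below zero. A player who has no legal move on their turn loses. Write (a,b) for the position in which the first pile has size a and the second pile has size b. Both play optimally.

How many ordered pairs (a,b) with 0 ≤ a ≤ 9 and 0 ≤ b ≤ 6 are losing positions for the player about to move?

24

Work bottom-up. With no move the player to move loses. Otherwise the position is W if at least one move leads to an L position for the opponent, and L if every move leads to a W.
Every move lowers a or b (never raises either), so fill the grid row by row in increasing a, and left to right within a row: each cell's successors are then already labelled.
      b=0  b=1  b=2  b=3  b=4  b=5  b=6
a=0:    L    L    W    W    W    W    L
a=1:    L    L    W    W    W    W    L
a=2:    W    W    L    L    W    W    W
a=3:    W    W    L    L    W    W    W
a=4:    W    W    W    W    L    L    W
a=5:    W    W    W    W    L    L    W
a=6:    L    L    W    W    W    W    L
a=7:    L    L    W    W    W    W    L
a=8:    W    W    L    L    W    W    W
a=9:    W    W    L    L    W    W    W
Cells with no legal move (terminal, hence L): (0,0), (0,1), (1,0), (1,1).
The remaining L cells, each justified by listing all of its moves:
(0,6): →(0,4)(W), (0,2)(W) — all W, so L
(1,6): →(1,4)(W), (1,2)(W) — all W, so L
(2,2): →(0,2)(W), (2,0)(W) — all W, so L
(2,3): →(0,3)(W), (2,1)(W) — all W, so L
(3,2): →(1,2)(W), (0,2)(W), (3,0)(W) — all W, so L
(3,3): →(1,3)(W), (0,3)(W), (3,1)(W) — all W, so L
(4,4): →(2,4)(W), (1,4)(W), (0,4)(W), (4,2)(W), (4,0)(W) — all W, so L
(4,5): →(2,5)(W), (1,5)(W), (0,5)(W), (4,3)(W), (4,1)(W) — all W, so L
(5,4): →(3,4)(W), (2,4)(W), (1,4)(W), (5,2)(W), (5,0)(W) — all W, so L
(5,5): →(3,5)(W), (2,5)(W), (1,5)(W), (5,3)(W), (5,1)(W) — all W, so L
(6,0): →(4,0)(W), (3,0)(W), (2,0)(W) — all W, so L
(6,1): →(4,1)(W), (3,1)(W), (2,1)(W) — all W, so L
(6,6): →(4,6)(W), (3,6)(W), (2,6)(W), (6,4)(W), (6,2)(W) — all W, so L
(7,0): →(5,0)(W), (4,0)(W), (3,0)(W) — all W, so L
(7,1): →(5,1)(W), (4,1)(W), (3,1)(W) — all W, so L
(7,6): →(5,6)(W), (4,6)(W), (3,6)(W), (7,4)(W), (7,2)(W) — all W, so L
(8,2): →(6,2)(W), (5,2)(W), (4,2)(W), (8,0)(W) — all W, so L
(8,3): →(6,3)(W), (5,3)(W), (4,3)(W), (8,1)(W) — all W, so L
(9,2): →(7,2)(W), (6,2)(W), (5,2)(W), (9,0)(W) — all W, so L
(9,3): →(7,3)(W), (6,3)(W), (5,3)(W), (9,1)(W) — all W, so L
Every other cell has at least one move into one of the L cells above, so it is W.
L cells per row: a=0: 3, a=1: 3, a=2: 2, a=3: 2, a=4: 2, a=5: 2, a=6: 3, a=7: 3, a=8: 2, a=9: 2; total 24.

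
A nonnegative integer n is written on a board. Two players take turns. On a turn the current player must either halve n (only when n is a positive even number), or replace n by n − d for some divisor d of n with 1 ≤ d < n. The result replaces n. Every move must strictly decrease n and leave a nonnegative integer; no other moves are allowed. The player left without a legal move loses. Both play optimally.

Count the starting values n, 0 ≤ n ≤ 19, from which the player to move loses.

Positions with no move are L. A position that does have a move is losing for the player to move precisely when every available move leads to a winning position for the opponent. Fill in the labels:
n=0: no move → L
n=1: no move → L
n=2: →1(L), so W
n=3: →2(W) only, which is W, so L
n=4: →3(L), so W
n=5: →4(W) only, which is W, so L
n=6: →3(L), so W
n=7: →6(W) only, which is W, so L
n=8: →7(L), so W
n=9: →6(W), 8(W) — all W, so L
n=10: →5(L), so W
n=11: →10(W) only, which is W, so L
n=12: →9(L), so W
n=13: →12(W) only, which is W, so L
n=14: →7(L), so W
n=15: →10(W), 12(W), 14(W) — all W, so L
n=16: →15(L), so W
n=17: →16(W) only, which is W, so L
n=18: →9(L), so W
n=19: →18(W) only, which is W, so L
L entries with 0 ≤ n ≤ 19: n = 0, 1, 3, 5, 7, 9, 11, 13, 15, 17, 19; that makes 11.

11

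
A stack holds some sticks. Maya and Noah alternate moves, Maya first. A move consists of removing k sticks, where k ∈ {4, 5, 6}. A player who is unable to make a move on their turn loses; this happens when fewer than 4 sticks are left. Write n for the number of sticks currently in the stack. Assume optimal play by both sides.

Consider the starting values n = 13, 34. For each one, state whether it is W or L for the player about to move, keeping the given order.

Compute win/loss labels from the base case upward. A position with no move is L. Any other position is W if it can reach an L in one move, else L.
n=0: no move → L
n=1: no move → L
n=2: no move → L
n=3: no move → L
n=4: can move to 0, which is L ⇒ W
n=5: can move to 1, which is L ⇒ W
n=6: can move to 2, which is L ⇒ W
n=7: can move to 3, which is L ⇒ W
n=8: can move to 3, which is L ⇒ W
n=9: can move to 3, which is L ⇒ W
n=10: moves to 6(W), 5(W), 4(W); every one is W ⇒ L
n=11: moves to 7(W), 6(W), 5(W); every one is W ⇒ L
n=12: moves to 8(W), 7(W), 6(W); every one is W ⇒ L
n=13: moves to 9(W), 8(W), 7(W); every one is W ⇒ L
n=14: can move to 10, which is L ⇒ W
n=15: can move to 11, which is L ⇒ W
n=16: can move to 12, which is L ⇒ W
n=17: can move to 13, which is L ⇒ W
n=18: can move to 13, which is L ⇒ W
n=19: can move to 13, which is L ⇒ W
n=20: moves to 16(W), 15(W), 14(W); every one is W ⇒ L
n=21: moves to 17(W), 16(W), 15(W); every one is W ⇒ L
n=22: moves to 18(W), 17(W), 16(W); every one is W ⇒ L
n=23: moves to 19(W), 18(W), 17(W); every one is W ⇒ L
n=24: can move to 20, which is L ⇒ W
n=25: can move to 21, which is L ⇒ W
n=26: can move to 22, which is L ⇒ W
n=27: can move to 23, which is L ⇒ W
n=28: can move to 23, which is L ⇒ W
n=29: can move to 23, which is L ⇒ W
n=30: moves to 26(W), 25(W), 24(W); every one is W ⇒ L
n=31: moves to 27(W), 26(W), 25(W); every one is W ⇒ L
n=32: moves to 28(W), 27(W), 26(W); every one is W ⇒ L
n=33: moves to 29(W), 28(W), 27(W); every one is W ⇒ L
n=34: can move to 30, which is L ⇒ W

13: L, 34: W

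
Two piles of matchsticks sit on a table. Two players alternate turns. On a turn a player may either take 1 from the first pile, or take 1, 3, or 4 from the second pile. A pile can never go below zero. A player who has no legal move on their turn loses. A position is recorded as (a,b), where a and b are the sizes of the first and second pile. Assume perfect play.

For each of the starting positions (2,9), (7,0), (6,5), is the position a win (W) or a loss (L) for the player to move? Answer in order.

Label each position W (a win for the player to move) or L (a loss). A position with no legal move is L; any other position is W exactly when some move reaches an L, and L when every move reaches a W.
No move ever increases a pile, so every position that can arise here has a ≤ 7 and b ≤ 9; it is enough to label the cells with 0 ≤ a ≤ 7 and 0 ≤ b ≤ 9.
Every move lowers a or b (never raises either), so fill the grid row by row in increasing a, and left to right within a row: each cell's successors are then already labelled.
      b=0  b=1  b=2  b=3  b=4  b=5  b=6  b=7  b=8  b=9
a=0:    L    W    L    W    W    W    W    L    W    L
a=1:    W    L    W    L    W    W    W    W    L    W
a=2:    L    W    L    W    W    W    W    L    W    L
a=3:    W    L    W    L    W    W    W    W    L    W
a=4:    L    W    L    W    W    W    W    L    W    L
a=5:    W    L    W    L    W    W    W    W    L    W
a=6:    L    W    L    W    W    W    W    L    W    L
a=7:    W    L    W    L    W    W    W    W    L    W
Cells with no legal move (terminal, hence L): (0,0).
The remaining L cells, each justified by listing all of its moves:
(0,2): L (sole option (0,1)(W) is W)
(0,7): L (options (0,6)(W), (0,4)(W), (0,3)(W) are all W)
(0,9): L (options (0,8)(W), (0,6)(W), (0,5)(W) are all W)
(1,1): L (options (0,1)(W), (1,0)(W) are all W)
(1,3): L (options (0,3)(W), (1,2)(W), (1,0)(W) are all W)
(1,8): L (options (0,8)(W), (1,7)(W), (1,5)(W), (1,4)(W) are all W)
(2,0): L (sole option (1,0)(W) is W)
(2,2): L (options (1,2)(W), (2,1)(W) are all W)
(2,7): L (options (1,7)(W), (2,6)(W), (2,4)(W), (2,3)(W) are all W)
(2,9): L (options (1,9)(W), (2,8)(W), (2,6)(W), (2,5)(W) are all W)
(3,1): L (options (2,1)(W), (3,0)(W) are all W)
(3,3): L (options (2,3)(W), (3,2)(W), (3,0)(W) are all W)
(3,8): L (options (2,8)(W), (3,7)(W), (3,5)(W), (3,4)(W) are all W)
(4,0): L (sole option (3,0)(W) is W)
(4,2): L (options (3,2)(W), (4,1)(W) are all W)
(4,7): L (options (3,7)(W), (4,6)(W), (4,4)(W), (4,3)(W) are all W)
(4,9): L (options (3,9)(W), (4,8)(W), (4,6)(W), (4,5)(W) are all W)
(5,1): L (options (4,1)(W), (5,0)(W) are all W)
(5,3): L (options (4,3)(W), (5,2)(W), (5,0)(W) are all W)
(5,8): L (options (4,8)(W), (5,7)(W), (5,5)(W), (5,4)(W) are all W)
(6,0): L (sole option (5,0)(W) is W)
(6,2): L (options (5,2)(W), (6,1)(W) are all W)
(6,7): L (options (5,7)(W), (6,6)(W), (6,4)(W), (6,3)(W) are all W)
(6,9): L (options (5,9)(W), (6,8)(W), (6,6)(W), (6,5)(W) are all W)
(7,1): L (options (6,1)(W), (7,0)(W) are all W)
(7,3): L (options (6,3)(W), (7,2)(W), (7,0)(W) are all W)
(7,8): L (options (6,8)(W), (7,7)(W), (7,5)(W), (7,4)(W) are all W)
Every other cell has at least one move into one of the L cells above, so it is W.
(2,9): one of the L cells justified above, so L
(7,0): the move to (6,0) reaches an L cell, so W
(6,5): the move to (6,2) reaches an L cell, so W

(2,9): L, (7,0): W, (6,5): W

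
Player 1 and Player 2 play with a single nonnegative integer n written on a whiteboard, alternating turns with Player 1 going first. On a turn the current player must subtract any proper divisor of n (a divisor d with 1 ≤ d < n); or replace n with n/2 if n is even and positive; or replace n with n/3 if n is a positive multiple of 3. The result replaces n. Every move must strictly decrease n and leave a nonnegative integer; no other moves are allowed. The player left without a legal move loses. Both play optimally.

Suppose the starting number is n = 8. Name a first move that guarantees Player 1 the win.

Work bottom-up. With no move the player to move loses. Otherwise the position is W if at least one move leads to an L position for the opponent, and L if every move leads to a W.
n=0: no move → L
n=1: no move → L
n=2: can move to 1, which is L ⇒ W
n=3: can move to 1, which is L ⇒ W
n=4: moves to 2(W), 3(W); every one is W ⇒ L
n=5: can move to 4, which is L ⇒ W
n=6: can move to 4, which is L ⇒ W
n=7: the only move is to 6(W), a W ⇒ L
n=8: can move to 4, which is L ⇒ W
From 8, the L positions reachable in one move are: 4, 7. Any move reaching one of these is winning.

Move to 4.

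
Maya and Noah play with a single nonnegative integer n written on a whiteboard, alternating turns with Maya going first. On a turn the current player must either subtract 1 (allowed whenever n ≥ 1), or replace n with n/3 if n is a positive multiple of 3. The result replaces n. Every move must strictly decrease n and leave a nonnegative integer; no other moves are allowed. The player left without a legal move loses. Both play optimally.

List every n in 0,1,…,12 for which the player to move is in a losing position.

Use the standard recursion: the mover loses at a terminal position; elsewhere, the mover wins exactly when some move hands the opponent an L position.
n=0: no move → L
n=1: W (go to 0, an L position)
n=2: L (sole option 1(W) is W)
n=3: W (go to 2, an L position)
n=4: L (sole option 3(W) is W)
n=5: W (go to 4, an L position)
n=6: W (go to 2, an L position)
n=7: L (sole option 6(W) is W)
n=8: W (go to 7, an L position)
n=9: L (options 3(W), 8(W) are all W)
n=10: W (go to 9, an L position)
n=11: L (sole option 10(W) is W)
n=12: W (go to 4, an L position)
The losing starting values of n are exactly the entries labelled L in this table (6 of them).

0, 2, 4, 7, 9, 11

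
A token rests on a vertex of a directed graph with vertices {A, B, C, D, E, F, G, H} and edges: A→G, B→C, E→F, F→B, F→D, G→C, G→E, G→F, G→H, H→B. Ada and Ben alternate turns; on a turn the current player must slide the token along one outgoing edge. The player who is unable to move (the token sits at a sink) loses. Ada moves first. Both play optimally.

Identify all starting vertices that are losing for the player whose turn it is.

Use the standard recursion: the mover loses at a terminal position; elsewhere, the mover wins exactly when some move hands the opponent an L position.
Every edge goes from a vertex to one that appears earlier in the order D, C, B, F, H, E, G, A, so processing vertices in that order labels each vertex after all of its successors.
D: no outgoing edge → L
C: no outgoing edge → L
B: reaches L-position C → W
F: reaches L-position D → W
H: only reaches B(W), which is W → L
E: only reaches F(W), which is W → L
G: reaches L-position E → W
A: only reaches G(W), which is W → L
The losing starting vertices are exactly the entries labelled L in this table (5 of them).

A, C, D, E, H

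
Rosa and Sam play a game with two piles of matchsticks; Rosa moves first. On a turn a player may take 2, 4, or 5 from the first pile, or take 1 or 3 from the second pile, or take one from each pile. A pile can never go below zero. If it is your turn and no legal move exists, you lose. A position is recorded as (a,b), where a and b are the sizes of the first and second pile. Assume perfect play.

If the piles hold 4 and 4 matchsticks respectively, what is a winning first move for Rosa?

Classify positions by backward induction: terminal positions (no move available) are L. From any other position, the mover wins iff some move reaches an L.
No move ever increases a pile, so every position that can arise here has a ≤ 4 and b ≤ 4; it is enough to label the cells with 0 ≤ a ≤ 4 and 0 ≤ b ≤ 4.
Every move lowers a or b (never raises either), so fill the grid row by row in increasing a, and left to right within a row: each cell's successors are then already labelled.
      b=0  b=1  b=2  b=3  b=4
a=0:    L    W    L    W    L
a=1:    L    W    L    W    L
a=2:    W    W    W    W    W
a=3:    W    L    W    L    W
a=4:    W    L    W    L    W
Cells with no legal move (terminal, hence L): (0,0), (1,0).
The remaining L cells, each justified by listing all of its moves:
(0,2): the only move is to (0,1)(W), a W ⇒ L
(0,4): moves to (0,3)(W), (0,1)(W); every one is W ⇒ L
(1,2): moves to (1,1)(W), (0,1)(W); every one is W ⇒ L
(1,4): moves to (1,3)(W), (1,1)(W), (0,3)(W); every one is W ⇒ L
(3,1): moves to (1,1)(W), (3,0)(W), (2,0)(W); every one is W ⇒ L
(3,3): moves to (1,3)(W), (3,2)(W), (3,0)(W), (2,2)(W); every one is W ⇒ L
(4,1): moves to (2,1)(W), (0,1)(W), (4,0)(W), (3,0)(W); every one is W ⇒ L
(4,3): moves to (2,3)(W), (0,3)(W), (4,2)(W), (4,0)(W), (3,2)(W); every one is W ⇒ L
Every other cell has at least one move into one of the L cells above, so it is W.
From (4,4), the L positions reachable in one move are: (0,4), (4,3), (4,1), (3,3). Any move reaching one of these is winning.

Move to (0,4).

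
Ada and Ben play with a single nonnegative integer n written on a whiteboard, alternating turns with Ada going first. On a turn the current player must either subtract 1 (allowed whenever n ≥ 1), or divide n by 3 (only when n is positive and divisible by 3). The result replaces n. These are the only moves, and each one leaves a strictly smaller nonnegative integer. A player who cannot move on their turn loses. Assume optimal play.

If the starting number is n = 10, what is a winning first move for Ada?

Label each position W (a win for the player to move) or L (a loss). A position with no legal move is L; any other position is W exactly when some move reaches an L, and L when every move reaches a W.
n=0: no move → L
n=1: reaches L-position 0 → W
n=2: only reaches 1(W), which is W → L
n=3: reaches L-position 2 → W
n=4: only reaches 3(W), which is W → L
n=5: reaches L-position 4 → W
n=6: reaches L-position 2 → W
n=7: only reaches 6(W), which is W → L
n=8: reaches L-position 7 → W
n=9: only reaches 3(W), 8(W), all W → L
n=10: reaches L-position 9 → W
From 10, the L positions reachable in one move are: 9.

Move to 9.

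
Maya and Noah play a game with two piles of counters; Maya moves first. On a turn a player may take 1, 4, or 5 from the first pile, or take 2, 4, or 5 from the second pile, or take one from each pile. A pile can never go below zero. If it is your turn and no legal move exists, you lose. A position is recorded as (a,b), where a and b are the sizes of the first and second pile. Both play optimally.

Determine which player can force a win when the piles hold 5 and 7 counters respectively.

Maya wins.

Label each position W (a win for the player to move) or L (a loss). A position with no legal move is L; any other position is W exactly when some move reaches an L, and L when every move reaches a W.
No move ever increases a pile, so every position that can arise here has a ≤ 5 and b ≤ 7; it is enough to label the cells with 0 ≤ a ≤ 5 and 0 ≤ b ≤ 7.
Every move lowers a or b (never raises either), so fill the grid row by row in increasing a, and left to right within a row: each cell's successors are then already labelled.
      b=0  b=1  b=2  b=3  b=4  b=5  b=6  b=7
a=0:    L    L    W    W    W    W    W    L
a=1:    W    W    W    L    L    W    W    W
a=2:    L    L    W    W    W    W    W    L
a=3:    W    W    W    L    L    W    W    W
a=4:    W    W    L    W    W    W    W    W
a=5:    W    W    W    W    W    L    L    W
Cells with no legal move (terminal, hence L): (0,0), (0,1).
The remaining L cells, each justified by listing all of its moves:
(0,7): moves to (0,5)(W), (0,3)(W), (0,2)(W); every one is W ⇒ L
(1,3): moves to (0,3)(W), (1,1)(W), (0,2)(W); every one is W ⇒ L
(1,4): moves to (0,4)(W), (1,2)(W), (1,0)(W), (0,3)(W); every one is W ⇒ L
(2,0): the only move is to (1,0)(W), a W ⇒ L
(2,1): moves to (1,1)(W), (1,0)(W); every one is W ⇒ L
(2,7): moves to (1,7)(W), (2,5)(W), (2,3)(W), (2,2)(W), (1,6)(W); every one is W ⇒ L
(3,3): moves to (2,3)(W), (3,1)(W), (2,2)(W); every one is W ⇒ L
(3,4): moves to (2,4)(W), (3,2)(W), (3,0)(W), (2,3)(W); every one is W ⇒ L
(4,2): moves to (3,2)(W), (0,2)(W), (4,0)(W), (3,1)(W); every one is W ⇒ L
(5,5): moves to (4,5)(W), (1,5)(W), (0,5)(W), (5,3)(W), (5,1)(W), (5,0)(W), (4,4)(W); every one is W ⇒ L
(5,6): moves to (4,6)(W), (1,6)(W), (0,6)(W), (5,4)(W), (5,2)(W), (5,1)(W), (4,5)(W); every one is W ⇒ L
Every other cell has at least one move into one of the L cells above, so it is W.
From (5,7) Maya can move to (0,7), reaching an L position.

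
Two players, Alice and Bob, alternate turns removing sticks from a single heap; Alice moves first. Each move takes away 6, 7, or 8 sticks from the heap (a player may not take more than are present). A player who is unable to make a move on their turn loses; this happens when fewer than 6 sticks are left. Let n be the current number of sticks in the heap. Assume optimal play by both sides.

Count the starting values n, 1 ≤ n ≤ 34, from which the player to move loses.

17

Classify positions by backward induction: terminal positions (no move available) are L. From any other position, the mover wins iff some move reaches an L.
n=0: no move → L
n=1: no move → L
n=2: no move → L
n=3: no move → L
n=4: no move → L
n=5: no move → L
n=6: W (go to 0, an L position)
n=7: W (go to 1, an L position)
n=8: W (go to 2, an L position)
n=9: W (go to 3, an L position)
n=10: W (go to 4, an L position)
n=11: W (go to 5, an L position)
n=12: W (go to 5, an L position)
n=13: W (go to 5, an L position)
n=14: L (options 8(W), 7(W), 6(W) are all W)
n=15: L (options 9(W), 8(W), 7(W) are all W)
n=16: L (options 10(W), 9(W), 8(W) are all W)
n=17: L (options 11(W), 10(W), 9(W) are all W)
n=18: L (options 12(W), 11(W), 10(W) are all W)
n=19: L (options 13(W), 12(W), 11(W) are all W)
n=20: W (go to 14, an L position)
n=21: W (go to 15, an L position)
n=22: W (go to 16, an L position)
n=23: W (go to 17, an L position)
n=24: W (go to 18, an L position)
n=25: W (go to 19, an L position)
n=26: W (go to 19, an L position)
n=27: W (go to 19, an L position)
n=28: L (options 22(W), 21(W), 20(W) are all W)
n=29: L (options 23(W), 22(W), 21(W) are all W)
n=30: L (options 24(W), 23(W), 22(W) are all W)
n=31: L (options 25(W), 24(W), 23(W) are all W)
n=32: L (options 26(W), 25(W), 24(W) are all W)
n=33: L (options 27(W), 26(W), 25(W) are all W)
n=34: W (go to 28, an L position)
L entries with 1 ≤ n ≤ 34 (n=0 is outside the asked range and is not counted): n = 1, 2, 3, 4, 5, 14, 15, 16, 17, 18, 19, 28, 29, 30, 31, 32, 33; that makes 17.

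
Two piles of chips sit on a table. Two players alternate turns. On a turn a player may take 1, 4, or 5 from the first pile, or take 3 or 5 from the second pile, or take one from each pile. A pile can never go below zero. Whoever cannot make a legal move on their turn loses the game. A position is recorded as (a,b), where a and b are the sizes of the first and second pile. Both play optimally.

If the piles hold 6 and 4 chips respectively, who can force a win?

The first player wins.

Classify positions by backward induction: terminal positions (no move available) are L. From any other position, the mover wins iff some move reaches an L.
No move ever increases a pile, so every position that can arise here has a ≤ 6 and b ≤ 4; it is enough to label the cells with 0 ≤ a ≤ 6 and 0 ≤ b ≤ 4.
Every move lowers a or b (never raises either), so fill the grid row by row in increasing a, and left to right within a row: each cell's successors are then already labelled.
      b=0  b=1  b=2  b=3  b=4
a=0:    L    L    L    W    W
a=1:    W    W    W    W    L
a=2:    L    L    L    W    W
a=3:    W    W    W    W    L
a=4:    W    W    W    L    W
a=5:    W    W    W    W    W
a=6:    W    W    W    L    W
Cells with no legal move (terminal, hence L): (0,0), (0,1), (0,2).
The remaining L cells, each justified by listing all of its moves:
(1,4): →(0,4)(W), (1,1)(W), (0,3)(W) — all W, so L
(2,0): →(1,0)(W) only, which is W, so L
(2,1): →(1,1)(W), (1,0)(W) — all W, so L
(2,2): →(1,2)(W), (1,1)(W) — all W, so L
(3,4): →(2,4)(W), (3,1)(W), (2,3)(W) — all W, so L
(4,3): →(3,3)(W), (0,3)(W), (4,0)(W), (3,2)(W) — all W, so L
(6,3): →(5,3)(W), (2,3)(W), (1,3)(W), (6,0)(W), (5,2)(W) — all W, so L
Every other cell has at least one move into one of the L cells above, so it is W.
From (6,4) the player to move can move to (1,4), reaching an L position.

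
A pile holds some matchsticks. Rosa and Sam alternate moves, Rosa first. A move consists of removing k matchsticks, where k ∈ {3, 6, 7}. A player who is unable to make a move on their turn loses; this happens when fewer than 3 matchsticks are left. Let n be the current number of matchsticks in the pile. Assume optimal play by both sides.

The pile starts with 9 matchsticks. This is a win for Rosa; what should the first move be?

Remove 7, leaving 2.

Label each position W (a win for the player to move) or L (a loss). A position with no legal move is L; any other position is W exactly when some move reaches an L, and L when every move reaches a W.
n=0: no move → L
n=1: no move → L
n=2: no move → L
n=3: can move to 0, which is L ⇒ W
n=4: can move to 1, which is L ⇒ W
n=5: can move to 2, which is L ⇒ W
n=6: can move to 0, which is L ⇒ W
n=7: can move to 1, which is L ⇒ W
n=8: can move to 2, which is L ⇒ W
n=9: can move to 2, which is L ⇒ W
From 9, the L positions reachable in one move are: 2.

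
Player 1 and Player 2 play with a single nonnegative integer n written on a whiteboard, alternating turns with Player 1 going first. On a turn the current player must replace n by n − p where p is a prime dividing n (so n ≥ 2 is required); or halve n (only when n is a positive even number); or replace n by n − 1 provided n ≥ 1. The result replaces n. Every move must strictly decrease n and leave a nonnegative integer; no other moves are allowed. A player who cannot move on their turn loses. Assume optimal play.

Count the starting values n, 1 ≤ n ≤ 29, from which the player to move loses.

Use the standard recursion: the mover loses at a terminal position; elsewhere, the mover wins exactly when some move hands the opponent an L position.
n=0: no move → L
n=1: →0(L), so W
n=2: →0(L), so W
n=3: →0(L), so W
n=4: →2(W), 3(W) — all W, so L
n=5: →0(L), so W
n=6: →4(L), so W
n=7: →0(L), so W
n=8: →4(L), so W
n=9: →6(W), 8(W) — all W, so L
n=10: →9(L), so W
n=11: →0(L), so W
n=12: →9(L), so W
n=13: →0(L), so W
n=14: →7(W), 12(W), 13(W) — all W, so L
n=15: →14(L), so W
n=16: →14(L), so W
n=17: →0(L), so W
n=18: →9(L), so W
n=19: →0(L), so W
n=20: →10(W), 15(W), 18(W), 19(W) — all W, so L
n=21: →14(L), so W
n=22: →20(L), so W
n=23: →0(L), so W
n=24: →12(W), 21(W), 22(W), 23(W) — all W, so L
n=25: →20(L), so W
n=26: →24(L), so W
n=27: →24(L), so W
n=28: →14(L), so W
n=29: →0(L), so W
L entries with 1 ≤ n ≤ 29 (n=0 is outside the asked range and is not counted): n = 4, 9, 14, 20, 24; that makes 5.

5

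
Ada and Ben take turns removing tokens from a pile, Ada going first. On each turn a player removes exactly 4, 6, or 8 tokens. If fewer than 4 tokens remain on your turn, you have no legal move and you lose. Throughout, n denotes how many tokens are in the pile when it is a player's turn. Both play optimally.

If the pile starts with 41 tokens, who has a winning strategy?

Build the W/L table. Terminal = L. A non-terminal position is W if it has a move to some L; otherwise it is L.
n=0: no move → L
n=1: no move → L
n=2: no move → L
n=3: no move → L
n=4: reaches L-position 0 → W
n=5: reaches L-position 1 → W
n=6: reaches L-position 2 → W
n=7: reaches L-position 3 → W
n=8: reaches L-position 2 → W
n=9: reaches L-position 3 → W
n=10: reaches L-position 2 → W
n=11: reaches L-position 3 → W
n=12: only reaches 8(W), 6(W), 4(W), all W → L
n=13: only reaches 9(W), 7(W), 5(W), all W → L
n=14: only reaches 10(W), 8(W), 6(W), all W → L
n=15: only reaches 11(W), 9(W), 7(W), all W → L
n=16: reaches L-position 12 → W
n=17: reaches L-position 13 → W
n=18: reaches L-position 14 → W
n=19: reaches L-position 15 → W
n=20: reaches L-position 14 → W
n=21: reaches L-position 15 → W
n=22: reaches L-position 14 → W
n=23: reaches L-position 15 → W
n=24: only reaches 20(W), 18(W), 16(W), all W → L
n=25: only reaches 21(W), 19(W), 17(W), all W → L
n=26: only reaches 22(W), 20(W), 18(W), all W → L
n=27: only reaches 23(W), 21(W), 19(W), all W → L
n=28: reaches L-position 24 → W
n=29: reaches L-position 25 → W
n=30: reaches L-position 26 → W
n=31: reaches L-position 27 → W
n=32: reaches L-position 26 → W
n=33: reaches L-position 27 → W
n=34: reaches L-position 26 → W
n=35: reaches L-position 27 → W
n=36: only reaches 32(W), 30(W), 28(W), all W → L
n=37: only reaches 33(W), 31(W), 29(W), all W → L
n=38: only reaches 34(W), 32(W), 30(W), all W → L
n=39: only reaches 35(W), 33(W), 31(W), all W → L
n=40: reaches L-position 36 → W
n=41: reaches L-position 37 → W
The starting position 41 is W: Ada should remove 4, leaving 37, handing over an L position.

Ada wins.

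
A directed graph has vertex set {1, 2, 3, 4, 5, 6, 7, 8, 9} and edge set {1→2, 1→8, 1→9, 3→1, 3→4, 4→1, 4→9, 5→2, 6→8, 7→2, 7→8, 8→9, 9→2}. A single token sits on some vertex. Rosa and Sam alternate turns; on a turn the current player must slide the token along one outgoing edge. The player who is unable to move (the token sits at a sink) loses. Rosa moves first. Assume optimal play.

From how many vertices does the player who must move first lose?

3

Work bottom-up. With no move the player to move loses. Otherwise the position is W if at least one move leads to an L position for the opponent, and L if every move leads to a W.
Every edge goes from a vertex to one that appears earlier in the order 2, 9, 8, 1, 4, 6, 3, 7, 5, so processing vertices in that order labels each vertex after all of its successors.
2: no outgoing edge → L
9: →2(L), so W
8: →9(W) only, which is W, so L
1: →8(L), so W
4: →1(W), 9(W) — all W, so L
6: →8(L), so W
3: →4(L), so W
7: →8(L), so W
5: →2(L), so W
The L vertices are 2, 4, 8; that is 3 in all.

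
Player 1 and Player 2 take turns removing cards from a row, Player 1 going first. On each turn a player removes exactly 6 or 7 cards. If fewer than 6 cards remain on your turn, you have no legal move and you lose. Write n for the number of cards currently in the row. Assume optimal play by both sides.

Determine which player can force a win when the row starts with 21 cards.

Player 1 wins.

Work bottom-up. With no move the player to move loses. Otherwise the position is W if at least one move leads to an L position for the opponent, and L if every move leads to a W.
n=0: no move → L
n=1: no move → L
n=2: no move → L
n=3: no move → L
n=4: no move → L
n=5: no move → L
n=6: W (go to 0, an L position)
n=7: W (go to 1, an L position)
n=8: W (go to 2, an L position)
n=9: W (go to 3, an L position)
n=10: W (go to 4, an L position)
n=11: W (go to 5, an L position)
n=12: W (go to 5, an L position)
n=13: L (options 7(W), 6(W) are all W)
n=14: L (options 8(W), 7(W) are all W)
n=15: L (options 9(W), 8(W) are all W)
n=16: L (options 10(W), 9(W) are all W)
n=17: L (options 11(W), 10(W) are all W)
n=18: L (options 12(W), 11(W) are all W)
n=19: W (go to 13, an L position)
n=20: W (go to 14, an L position)
n=21: W (go to 15, an L position)
From 21 Player 1 can remove 6, leaving 15, reaching an L position.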